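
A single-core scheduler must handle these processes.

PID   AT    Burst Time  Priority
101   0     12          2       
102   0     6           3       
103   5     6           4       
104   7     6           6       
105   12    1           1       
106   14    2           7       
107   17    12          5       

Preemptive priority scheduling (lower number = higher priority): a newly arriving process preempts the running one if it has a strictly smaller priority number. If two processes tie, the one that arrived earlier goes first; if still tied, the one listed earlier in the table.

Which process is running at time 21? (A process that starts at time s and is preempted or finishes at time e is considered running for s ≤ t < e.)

103

Schedule: | 101 0-12 | 105 12-13 | 102 13-19 | 103 19-25 | 107 25-37 | 104 37-43 | 106 43-45 |
Completion: 101=12  102=19  103=25  104=43  105=13  106=45  107=37
Turnaround (C−A): 101=12  102=19  103=20  104=36  105=1  106=31  107=20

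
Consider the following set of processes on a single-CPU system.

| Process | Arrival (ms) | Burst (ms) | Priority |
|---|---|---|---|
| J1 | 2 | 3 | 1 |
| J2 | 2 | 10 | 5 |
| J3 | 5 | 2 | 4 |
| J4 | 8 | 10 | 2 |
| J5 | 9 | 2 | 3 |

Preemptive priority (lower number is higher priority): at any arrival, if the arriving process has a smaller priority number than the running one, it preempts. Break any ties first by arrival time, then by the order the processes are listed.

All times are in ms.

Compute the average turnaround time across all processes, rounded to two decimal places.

10.60

Schedule: | idle 0-2 | J1 2-5 | J3 5-7 | J2 7-8 | J4 8-18 | J5 18-20 | J2 20-29 |
Completion: J1=5  J2=29  J3=7  J4=18  J5=20
Turnaround times: J1=3, J2=27, J3=2, J4=10, J5=11
Average turnaround = (3+27+2+10+11) / 5 = 53/5 = 10.60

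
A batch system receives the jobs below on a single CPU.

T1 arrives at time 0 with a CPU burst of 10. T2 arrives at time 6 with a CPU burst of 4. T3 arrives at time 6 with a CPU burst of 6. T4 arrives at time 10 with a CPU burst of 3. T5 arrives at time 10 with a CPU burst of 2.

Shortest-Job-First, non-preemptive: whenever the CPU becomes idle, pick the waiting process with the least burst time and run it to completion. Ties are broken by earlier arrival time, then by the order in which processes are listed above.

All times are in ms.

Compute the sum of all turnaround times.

Gantt: | T1 0-10 | T5 10-12 | T4 12-15 | T2 15-19 | T3 19-25 |
Completion: T1=10  T2=19  T3=25  T4=15  T5=12
Turnaround = completion − arrival: T1=10, T2=13, T3=19, T4=5, T5=2
Total turnaround = 10 + 13 + 19 + 5 + 2 = 49

49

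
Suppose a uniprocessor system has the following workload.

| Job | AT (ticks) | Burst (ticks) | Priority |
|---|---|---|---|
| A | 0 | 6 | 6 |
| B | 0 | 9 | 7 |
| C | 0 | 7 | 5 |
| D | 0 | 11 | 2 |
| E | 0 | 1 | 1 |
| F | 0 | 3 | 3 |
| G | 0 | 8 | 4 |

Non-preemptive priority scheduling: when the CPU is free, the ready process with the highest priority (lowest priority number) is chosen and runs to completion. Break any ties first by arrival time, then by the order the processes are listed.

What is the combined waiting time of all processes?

117

Schedule: | E 0-1 | D 1-12 | F 12-15 | G 15-23 | C 23-30 | A 30-36 | B 36-45 |
Completion: A=36  B=45  C=30  D=12  E=1  F=15  G=23
Turnaround (C−A): A=36  B=45  C=30  D=12  E=1  F=15  G=23
Waiting = turnaround − burst: A=30, B=36, C=23, D=1, E=0, F=12, G=15
Total waiting = 30 + 36 + 23 + 1 + 0 + 12 + 15 = 117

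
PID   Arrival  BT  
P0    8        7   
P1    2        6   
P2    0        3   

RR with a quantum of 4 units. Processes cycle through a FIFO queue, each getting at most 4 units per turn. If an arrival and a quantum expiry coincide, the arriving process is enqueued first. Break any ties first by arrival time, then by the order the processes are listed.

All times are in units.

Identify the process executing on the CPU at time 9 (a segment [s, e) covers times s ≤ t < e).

P0

Gantt: | P2 0-3 | P1 3-9 | P0 9-16 |
Completion: P0=16  P1=9  P2=3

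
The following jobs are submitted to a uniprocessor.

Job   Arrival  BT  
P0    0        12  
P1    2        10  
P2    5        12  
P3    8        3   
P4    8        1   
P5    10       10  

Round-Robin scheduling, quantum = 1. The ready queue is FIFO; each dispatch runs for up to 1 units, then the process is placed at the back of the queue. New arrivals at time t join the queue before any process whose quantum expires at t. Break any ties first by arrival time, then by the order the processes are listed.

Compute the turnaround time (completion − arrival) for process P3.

14

Timeline: | P0 0-2 | P1 2-3 | P0 3-4 | P1 4-5 | P0 5-6 | P2 6-7 | P1 7-8 | P0 8-9 | P2 9-10 | P3 10-11 | P4 11-12 | P1 12-13 | P0 13-14 | P5 14-15 | P2 15-16 | P3 16-17 | P1 17-18 | P0 18-19 | P5 19-20 | P2 20-21 | P3 21-22 | P1 22-23 | P0 23-24 | P5 24-25 | P2 25-26 | P1 26-27 | P0 27-28 | P5 28-29 | P2 29-30 | P1 30-31 | P0 31-32 | P5 32-33 | P2 33-34 | P1 34-35 | P0 35-36 | P5 36-37 | P2 37-38 | P1 38-39 | P0 39-40 | P5 40-41 | P2 41-42 | P5 42-43 | P2 43-44 | P5 44-45 | P2 45-46 | P5 46-47 | P2 47-48 |
Completion: P0=40  P1=39  P2=48  P3=22  P4=12  P5=47
Turnaround (C−A): P0=40  P1=37  P2=43  P3=14  P4=4  P5=37
Turnaround(P3) = completion − arrival = 22 − 8 = 14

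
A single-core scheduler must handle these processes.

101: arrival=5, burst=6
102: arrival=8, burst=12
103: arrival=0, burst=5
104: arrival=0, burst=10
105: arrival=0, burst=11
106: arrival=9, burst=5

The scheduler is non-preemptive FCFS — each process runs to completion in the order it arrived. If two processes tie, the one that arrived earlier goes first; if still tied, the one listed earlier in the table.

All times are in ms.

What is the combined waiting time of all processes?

100

Gantt: | 103 0-5 | 104 5-15 | 105 15-26 | 101 26-32 | 102 32-44 | 106 44-49 |
Completion: 101=32  102=44  103=5  104=15  105=26  106=49
Waiting = turnaround − burst: 101=21, 102=24, 103=0, 104=5, 105=15, 106=35
Total waiting = 21 + 24 + 0 + 5 + 15 + 35 = 100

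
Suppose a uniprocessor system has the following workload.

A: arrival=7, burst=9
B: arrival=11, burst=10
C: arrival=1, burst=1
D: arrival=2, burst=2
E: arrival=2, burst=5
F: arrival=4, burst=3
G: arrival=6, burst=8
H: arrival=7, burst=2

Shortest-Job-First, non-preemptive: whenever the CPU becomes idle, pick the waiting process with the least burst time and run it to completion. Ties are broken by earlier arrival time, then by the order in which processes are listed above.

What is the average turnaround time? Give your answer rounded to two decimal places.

11.25

Gantt: | idle 0-1 | C 1-2 | D 2-4 | F 4-7 | H 7-9 | E 9-14 | G 14-22 | A 22-31 | B 31-41 |
Completion: A=31  B=41  C=2  D=4  E=14  F=7  G=22  H=9
Turnaround (C−A): A=24  B=30  C=1  D=2  E=12  F=3  G=16  H=2
Turnaround times: A=24, B=30, C=1, D=2, E=12, F=3, G=16, H=2
Average turnaround = (24+30+1+2+12+3+16+2) / 8 = 90/8 = 11.25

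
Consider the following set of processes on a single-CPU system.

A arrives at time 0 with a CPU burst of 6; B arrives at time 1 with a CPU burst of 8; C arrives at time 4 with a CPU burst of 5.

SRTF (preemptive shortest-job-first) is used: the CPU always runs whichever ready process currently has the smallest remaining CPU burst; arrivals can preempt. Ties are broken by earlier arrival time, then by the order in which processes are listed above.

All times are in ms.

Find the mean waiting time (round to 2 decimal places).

Gantt: | A 0-6 | C 6-11 | B 11-19 |
Completion: A=6  B=19  C=11
Turnaround (C−A): A=6  B=18  C=7
Waiting times: A=0, B=10, C=2
Average waiting = (0+10+2) / 3 = 12/3 = 4.00

4.00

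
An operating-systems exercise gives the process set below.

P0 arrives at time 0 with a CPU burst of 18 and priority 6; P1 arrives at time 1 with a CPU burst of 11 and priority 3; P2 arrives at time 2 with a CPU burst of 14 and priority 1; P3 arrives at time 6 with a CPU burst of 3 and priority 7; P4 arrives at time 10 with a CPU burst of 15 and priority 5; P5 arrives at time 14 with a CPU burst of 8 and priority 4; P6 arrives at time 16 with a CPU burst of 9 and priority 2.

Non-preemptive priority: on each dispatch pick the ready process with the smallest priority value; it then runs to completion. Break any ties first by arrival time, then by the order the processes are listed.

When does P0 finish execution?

Timeline: | P0 0-18 | P2 18-32 | P6 32-41 | P1 41-52 | P5 52-60 | P4 60-75 | P3 75-78 |
Completion: P0=18  P1=52  P2=32  P3=78  P4=75  P5=60  P6=41

18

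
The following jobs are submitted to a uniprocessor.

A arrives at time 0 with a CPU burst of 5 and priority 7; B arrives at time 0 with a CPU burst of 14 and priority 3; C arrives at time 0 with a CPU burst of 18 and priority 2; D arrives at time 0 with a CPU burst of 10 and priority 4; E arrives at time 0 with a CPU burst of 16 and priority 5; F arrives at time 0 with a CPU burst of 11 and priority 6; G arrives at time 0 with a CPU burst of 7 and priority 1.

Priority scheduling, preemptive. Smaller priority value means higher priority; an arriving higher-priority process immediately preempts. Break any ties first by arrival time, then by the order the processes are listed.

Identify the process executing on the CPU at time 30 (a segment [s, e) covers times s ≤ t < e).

Schedule: | G 0-7 | C 7-25 | B 25-39 | D 39-49 | E 49-65 | F 65-76 | A 76-81 |
Completion: A=81  B=39  C=25  D=49  E=65  F=76  G=7
Turnaround (C−A): A=81  B=39  C=25  D=49  E=65  F=76  G=7

B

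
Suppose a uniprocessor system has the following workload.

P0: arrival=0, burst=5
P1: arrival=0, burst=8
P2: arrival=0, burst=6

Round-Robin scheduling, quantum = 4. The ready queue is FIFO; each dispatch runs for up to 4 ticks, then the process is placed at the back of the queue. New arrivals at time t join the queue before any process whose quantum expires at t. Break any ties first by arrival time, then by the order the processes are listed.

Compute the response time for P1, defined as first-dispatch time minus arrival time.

4

Timeline: | P0 0-4 | P1 4-8 | P2 8-12 | P0 12-13 | P1 13-17 | P2 17-19 |
Completion: P0=13  P1=17  P2=19
Response(P1) = first start − arrival = 4 − 0 = 4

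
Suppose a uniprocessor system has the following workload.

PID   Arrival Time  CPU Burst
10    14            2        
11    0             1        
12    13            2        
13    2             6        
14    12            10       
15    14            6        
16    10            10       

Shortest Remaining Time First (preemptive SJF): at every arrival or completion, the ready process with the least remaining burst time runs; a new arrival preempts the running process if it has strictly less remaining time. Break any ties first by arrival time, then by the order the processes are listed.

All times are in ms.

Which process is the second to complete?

13

Gantt: | 11 0-1 | idle 1-2 | 13 2-8 | idle 8-10 | 16 10-13 | 12 13-15 | 10 15-17 | 15 17-23 | 16 23-30 | 14 30-40 |
Completion: 10=17  11=1  12=15  13=8  14=40  15=23  16=30
Finish order: 11 → 13 → 12 → 10 → 15 → 16 → 14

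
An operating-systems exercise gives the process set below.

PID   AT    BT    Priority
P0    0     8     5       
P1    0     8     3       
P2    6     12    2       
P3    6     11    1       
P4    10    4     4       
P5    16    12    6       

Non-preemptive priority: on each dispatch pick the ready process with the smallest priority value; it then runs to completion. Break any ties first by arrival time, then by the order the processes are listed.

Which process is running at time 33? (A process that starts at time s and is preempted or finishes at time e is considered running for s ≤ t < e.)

P4

Gantt: | P1 0-8 | P3 8-19 | P2 19-31 | P4 31-35 | P0 35-43 | P5 43-55 |
Completion: P0=43  P1=8  P2=31  P3=19  P4=35  P5=55
Turnaround (C−A): P0=43  P1=8  P2=25  P3=13  P4=25  P5=39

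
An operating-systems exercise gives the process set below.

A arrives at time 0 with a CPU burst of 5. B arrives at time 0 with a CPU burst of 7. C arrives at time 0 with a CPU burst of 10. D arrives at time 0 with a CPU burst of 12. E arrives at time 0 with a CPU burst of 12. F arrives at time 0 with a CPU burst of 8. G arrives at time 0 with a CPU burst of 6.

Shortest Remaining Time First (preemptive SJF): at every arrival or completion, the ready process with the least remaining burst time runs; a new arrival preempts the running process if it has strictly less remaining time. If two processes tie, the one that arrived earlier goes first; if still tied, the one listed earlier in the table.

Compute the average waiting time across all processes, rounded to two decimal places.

Gantt: | A 0-5 | G 5-11 | B 11-18 | F 18-26 | C 26-36 | D 36-48 | E 48-60 |
Completion: A=5  B=18  C=36  D=48  E=60  F=26  G=11
Waiting times: A=0, B=11, C=26, D=36, E=48, F=18, G=5
Average waiting = (0+11+26+36+48+18+5) / 7 = 144/7 = 20.57

20.57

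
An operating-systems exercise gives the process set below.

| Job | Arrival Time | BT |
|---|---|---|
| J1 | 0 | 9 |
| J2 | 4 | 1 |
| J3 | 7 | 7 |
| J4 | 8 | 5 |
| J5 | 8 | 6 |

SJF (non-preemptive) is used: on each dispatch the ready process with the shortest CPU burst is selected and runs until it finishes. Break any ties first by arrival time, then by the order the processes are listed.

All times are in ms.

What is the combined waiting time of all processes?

Timeline: | J1 0-9 | J2 9-10 | J4 10-15 | J5 15-21 | J3 21-28 |
Completion: J1=9  J2=10  J3=28  J4=15  J5=21
Turnaround (C−A): J1=9  J2=6  J3=21  J4=7  J5=13
Waiting = turnaround − burst: J1=0, J2=5, J3=14, J4=2, J5=7
Total waiting = 0 + 5 + 14 + 2 + 7 = 28

28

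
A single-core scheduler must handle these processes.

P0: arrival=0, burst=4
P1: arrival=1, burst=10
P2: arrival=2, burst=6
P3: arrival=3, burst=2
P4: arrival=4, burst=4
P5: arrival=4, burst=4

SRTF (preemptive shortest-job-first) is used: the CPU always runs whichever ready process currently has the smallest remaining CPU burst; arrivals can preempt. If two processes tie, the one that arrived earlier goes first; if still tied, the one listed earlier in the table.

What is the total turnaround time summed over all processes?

70

Gantt: | P0 0-4 | P3 4-6 | P4 6-10 | P5 10-14 | P2 14-20 | P1 20-30 |
Completion: P0=4  P1=30  P2=20  P3=6  P4=10  P5=14
Turnaround = completion − arrival: P0=4, P1=29, P2=18, P3=3, P4=6, P5=10
Total turnaround = 4 + 29 + 18 + 3 + 6 + 10 = 70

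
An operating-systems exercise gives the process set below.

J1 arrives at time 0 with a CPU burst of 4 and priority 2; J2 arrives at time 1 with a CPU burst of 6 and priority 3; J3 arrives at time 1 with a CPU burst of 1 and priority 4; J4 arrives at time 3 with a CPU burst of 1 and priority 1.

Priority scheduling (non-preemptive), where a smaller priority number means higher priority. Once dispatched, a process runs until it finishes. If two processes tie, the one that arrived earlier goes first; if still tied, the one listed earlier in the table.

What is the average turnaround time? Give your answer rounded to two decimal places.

6.75

Timeline: | J1 0-4 | J4 4-5 | J2 5-11 | J3 11-12 |
Completion: J1=4  J2=11  J3=12  J4=5
Turnaround (C−A): J1=4  J2=10  J3=11  J4=2
Turnaround times: J1=4, J2=10, J3=11, J4=2
Average turnaround = (4+10+11+2) / 4 = 27/4 = 6.75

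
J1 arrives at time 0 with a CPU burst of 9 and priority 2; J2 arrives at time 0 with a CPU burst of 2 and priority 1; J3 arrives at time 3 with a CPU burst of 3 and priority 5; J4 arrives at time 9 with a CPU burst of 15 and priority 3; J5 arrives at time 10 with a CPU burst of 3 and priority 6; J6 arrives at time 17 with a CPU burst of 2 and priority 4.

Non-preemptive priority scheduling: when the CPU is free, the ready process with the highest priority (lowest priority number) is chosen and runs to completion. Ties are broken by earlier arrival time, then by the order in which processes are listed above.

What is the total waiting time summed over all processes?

59

Schedule: | J2 0-2 | J1 2-11 | J4 11-26 | J6 26-28 | J3 28-31 | J5 31-34 |
Completion: J1=11  J2=2  J3=31  J4=26  J5=34  J6=28
Turnaround (C−A): J1=11  J2=2  J3=28  J4=17  J5=24  J6=11
Waiting = turnaround − burst: J1=2, J2=0, J3=25, J4=2, J5=21, J6=9
Total waiting = 2 + 0 + 25 + 2 + 21 + 9 = 59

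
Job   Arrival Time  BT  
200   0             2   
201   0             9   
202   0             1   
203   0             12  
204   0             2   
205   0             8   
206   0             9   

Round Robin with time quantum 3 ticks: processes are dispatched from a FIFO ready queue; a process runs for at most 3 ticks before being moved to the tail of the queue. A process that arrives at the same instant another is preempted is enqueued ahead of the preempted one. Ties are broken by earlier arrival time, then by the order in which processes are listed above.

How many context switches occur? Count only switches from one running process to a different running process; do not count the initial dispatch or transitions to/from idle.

Timeline: | 200 0-2 | 201 2-5 | 202 5-6 | 203 6-9 | 204 9-11 | 205 11-14 | 206 14-17 | 201 17-20 | 203 20-23 | 205 23-26 | 206 26-29 | 201 29-32 | 203 32-35 | 205 35-37 | 206 37-40 | 203 40-43 |
Completion: 200=2  201=32  202=6  203=43  204=11  205=37  206=40
Turnaround (C−A): 200=2  201=32  202=6  203=43  204=11  205=37  206=40

15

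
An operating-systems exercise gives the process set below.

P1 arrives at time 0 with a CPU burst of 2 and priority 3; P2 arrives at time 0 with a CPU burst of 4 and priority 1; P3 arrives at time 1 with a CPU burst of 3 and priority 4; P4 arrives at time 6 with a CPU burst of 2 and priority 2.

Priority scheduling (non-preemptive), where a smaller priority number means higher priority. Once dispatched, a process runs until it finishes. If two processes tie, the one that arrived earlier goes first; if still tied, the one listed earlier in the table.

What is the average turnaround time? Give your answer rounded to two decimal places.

5.50

Timeline: | P2 0-4 | P1 4-6 | P4 6-8 | P3 8-11 |
Completion: P1=6  P2=4  P3=11  P4=8
Turnaround (C−A): P1=6  P2=4  P3=10  P4=2
Turnaround times: P1=6, P2=4, P3=10, P4=2
Average turnaround = (6+4+10+2) / 4 = 22/4 = 5.50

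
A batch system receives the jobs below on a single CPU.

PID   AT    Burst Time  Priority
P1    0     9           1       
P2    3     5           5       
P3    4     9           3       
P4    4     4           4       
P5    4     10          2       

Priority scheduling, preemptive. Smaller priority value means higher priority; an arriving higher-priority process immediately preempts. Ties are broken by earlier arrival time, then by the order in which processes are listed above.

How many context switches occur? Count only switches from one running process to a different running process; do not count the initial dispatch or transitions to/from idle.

4

Schedule: | P1 0-9 | P5 9-19 | P3 19-28 | P4 28-32 | P2 32-37 |
Completion: P1=9  P2=37  P3=28  P4=32  P5=19
Turnaround (C−A): P1=9  P2=34  P3=24  P4=28  P5=15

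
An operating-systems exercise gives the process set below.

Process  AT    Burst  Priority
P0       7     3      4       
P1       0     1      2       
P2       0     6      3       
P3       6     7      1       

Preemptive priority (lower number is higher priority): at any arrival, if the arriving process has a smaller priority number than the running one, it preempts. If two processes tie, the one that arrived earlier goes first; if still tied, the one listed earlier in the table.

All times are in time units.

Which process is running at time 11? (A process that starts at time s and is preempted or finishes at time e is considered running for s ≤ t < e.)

Gantt: | P1 0-1 | P2 1-6 | P3 6-13 | P2 13-14 | P0 14-17 |
Completion: P0=17  P1=1  P2=14  P3=13

P3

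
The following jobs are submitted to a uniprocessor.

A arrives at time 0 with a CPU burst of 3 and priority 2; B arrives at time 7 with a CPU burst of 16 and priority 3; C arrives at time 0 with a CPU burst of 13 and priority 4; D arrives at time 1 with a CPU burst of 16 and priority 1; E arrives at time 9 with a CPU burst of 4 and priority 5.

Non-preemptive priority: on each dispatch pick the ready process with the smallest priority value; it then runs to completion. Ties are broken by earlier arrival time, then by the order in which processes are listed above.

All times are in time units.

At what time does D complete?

Schedule: | A 0-3 | D 3-19 | B 19-35 | C 35-48 | E 48-52 |
Completion: A=3  B=35  C=48  D=19  E=52
Turnaround (C−A): A=3  B=28  C=48  D=18  E=43

19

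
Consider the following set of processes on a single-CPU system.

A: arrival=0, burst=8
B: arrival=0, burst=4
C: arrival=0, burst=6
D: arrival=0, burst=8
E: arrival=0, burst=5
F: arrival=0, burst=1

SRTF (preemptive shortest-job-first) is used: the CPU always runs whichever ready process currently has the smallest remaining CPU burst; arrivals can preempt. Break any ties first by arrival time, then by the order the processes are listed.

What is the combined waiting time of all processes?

56

Timeline: | F 0-1 | B 1-5 | E 5-10 | C 10-16 | A 16-24 | D 24-32 |
Completion: A=24  B=5  C=16  D=32  E=10  F=1
Turnaround (C−A): A=24  B=5  C=16  D=32  E=10  F=1
Waiting = turnaround − burst: A=16, B=1, C=10, D=24, E=5, F=0
Total waiting = 16 + 1 + 10 + 24 + 5 + 0 = 56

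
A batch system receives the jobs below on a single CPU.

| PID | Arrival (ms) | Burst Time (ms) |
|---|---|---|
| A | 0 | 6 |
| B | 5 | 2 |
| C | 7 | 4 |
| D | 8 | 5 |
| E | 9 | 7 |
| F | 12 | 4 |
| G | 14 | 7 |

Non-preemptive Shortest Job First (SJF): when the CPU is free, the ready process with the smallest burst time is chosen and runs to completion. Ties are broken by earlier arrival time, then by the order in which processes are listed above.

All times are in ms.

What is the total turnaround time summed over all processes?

Schedule: | A 0-6 | B 6-8 | C 8-12 | F 12-16 | D 16-21 | E 21-28 | G 28-35 |
Completion: A=6  B=8  C=12  D=21  E=28  F=16  G=35
Turnaround (C−A): A=6  B=3  C=5  D=13  E=19  F=4  G=21
Turnaround = completion − arrival: A=6, B=3, C=5, D=13, E=19, F=4, G=21
Total turnaround = 6 + 3 + 5 + 13 + 19 + 4 + 21 = 71

71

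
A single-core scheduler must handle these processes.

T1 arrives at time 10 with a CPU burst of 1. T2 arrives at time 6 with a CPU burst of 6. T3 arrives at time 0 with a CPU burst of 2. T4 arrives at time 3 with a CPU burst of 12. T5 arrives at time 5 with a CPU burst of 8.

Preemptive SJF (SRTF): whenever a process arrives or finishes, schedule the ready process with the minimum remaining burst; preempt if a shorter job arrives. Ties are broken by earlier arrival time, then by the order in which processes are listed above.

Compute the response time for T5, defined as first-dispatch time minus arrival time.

Gantt: | T3 0-2 | idle 2-3 | T4 3-5 | T5 5-6 | T2 6-10 | T1 10-11 | T2 11-13 | T5 13-20 | T4 20-30 |
Completion: T1=11  T2=13  T3=2  T4=30  T5=20
Turnaround (C−A): T1=1  T2=7  T3=2  T4=27  T5=15
Response(T5) = first start − arrival = 5 − 5 = 0

0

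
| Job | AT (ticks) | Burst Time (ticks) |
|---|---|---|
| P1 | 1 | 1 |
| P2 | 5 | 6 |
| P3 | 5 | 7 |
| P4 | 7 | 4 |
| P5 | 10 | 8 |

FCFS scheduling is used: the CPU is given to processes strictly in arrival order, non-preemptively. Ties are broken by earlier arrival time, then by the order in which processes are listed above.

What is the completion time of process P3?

Schedule: | idle 0-1 | P1 1-2 | idle 2-5 | P2 5-11 | P3 11-18 | P4 18-22 | P5 22-30 |
Completion: P1=2  P2=11  P3=18  P4=22  P5=30

18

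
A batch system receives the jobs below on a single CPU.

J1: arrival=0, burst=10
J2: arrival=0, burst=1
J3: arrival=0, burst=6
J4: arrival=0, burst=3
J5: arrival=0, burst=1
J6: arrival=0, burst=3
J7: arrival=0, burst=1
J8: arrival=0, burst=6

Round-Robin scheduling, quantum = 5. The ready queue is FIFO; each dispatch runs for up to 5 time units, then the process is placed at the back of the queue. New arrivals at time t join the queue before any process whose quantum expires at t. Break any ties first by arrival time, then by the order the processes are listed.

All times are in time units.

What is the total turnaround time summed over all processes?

162

Schedule: | J1 0-5 | J2 5-6 | J3 6-11 | J4 11-14 | J5 14-15 | J6 15-18 | J7 18-19 | J8 19-24 | J1 24-29 | J3 29-30 | J8 30-31 |
Completion: J1=29  J2=6  J3=30  J4=14  J5=15  J6=18  J7=19  J8=31
Turnaround (C−A): J1=29  J2=6  J3=30  J4=14  J5=15  J6=18  J7=19  J8=31
Turnaround = completion − arrival: J1=29, J2=6, J3=30, J4=14, J5=15, J6=18, J7=19, J8=31
Total turnaround = 29 + 6 + 30 + 14 + 15 + 18 + 19 + 31 = 162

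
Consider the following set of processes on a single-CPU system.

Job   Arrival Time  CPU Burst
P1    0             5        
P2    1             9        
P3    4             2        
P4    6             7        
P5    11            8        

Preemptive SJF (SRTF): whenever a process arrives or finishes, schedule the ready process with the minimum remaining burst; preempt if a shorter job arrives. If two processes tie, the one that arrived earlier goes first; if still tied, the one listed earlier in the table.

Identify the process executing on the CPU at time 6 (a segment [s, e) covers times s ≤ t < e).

P3

Gantt: | P1 0-5 | P3 5-7 | P4 7-14 | P5 14-22 | P2 22-31 |
Completion: P1=5  P2=31  P3=7  P4=14  P5=22
Turnaround (C−A): P1=5  P2=30  P3=3  P4=8  P5=11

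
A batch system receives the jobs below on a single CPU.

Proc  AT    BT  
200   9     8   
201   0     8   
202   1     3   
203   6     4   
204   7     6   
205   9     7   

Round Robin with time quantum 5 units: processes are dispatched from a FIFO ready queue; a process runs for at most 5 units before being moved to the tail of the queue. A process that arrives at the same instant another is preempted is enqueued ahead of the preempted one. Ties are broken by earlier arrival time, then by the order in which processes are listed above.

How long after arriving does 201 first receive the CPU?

0

Gantt: | 201 0-5 | 202 5-8 | 201 8-11 | 203 11-15 | 204 15-20 | 200 20-25 | 205 25-30 | 204 30-31 | 200 31-34 | 205 34-36 |
Completion: 200=34  201=11  202=8  203=15  204=31  205=36
Response(201) = first start − arrival = 0 − 0 = 0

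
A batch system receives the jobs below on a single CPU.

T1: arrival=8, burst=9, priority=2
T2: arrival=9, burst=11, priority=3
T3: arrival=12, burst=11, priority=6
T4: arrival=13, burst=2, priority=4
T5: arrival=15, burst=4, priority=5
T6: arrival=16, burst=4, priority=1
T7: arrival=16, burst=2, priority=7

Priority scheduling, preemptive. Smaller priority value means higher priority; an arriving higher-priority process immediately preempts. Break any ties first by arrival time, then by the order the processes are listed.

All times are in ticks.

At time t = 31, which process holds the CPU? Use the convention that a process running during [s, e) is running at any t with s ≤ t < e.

Gantt: | idle 0-8 | T1 8-16 | T6 16-20 | T1 20-21 | T2 21-32 | T4 32-34 | T5 34-38 | T3 38-49 | T7 49-51 |
Completion: T1=21  T2=32  T3=49  T4=34  T5=38  T6=20  T7=51

T2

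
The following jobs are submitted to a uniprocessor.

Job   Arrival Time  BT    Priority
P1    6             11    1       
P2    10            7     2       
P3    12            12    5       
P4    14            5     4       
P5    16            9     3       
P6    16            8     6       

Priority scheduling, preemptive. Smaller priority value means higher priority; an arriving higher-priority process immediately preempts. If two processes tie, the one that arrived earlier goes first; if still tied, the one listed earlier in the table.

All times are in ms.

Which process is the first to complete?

P1

Schedule: | idle 0-6 | P1 6-17 | P2 17-24 | P5 24-33 | P4 33-38 | P3 38-50 | P6 50-58 |
Completion: P1=17  P2=24  P3=50  P4=38  P5=33  P6=58
Turnaround (C−A): P1=11  P2=14  P3=38  P4=24  P5=17  P6=42
Finish order: P1 → P2 → P5 → P4 → P3 → P6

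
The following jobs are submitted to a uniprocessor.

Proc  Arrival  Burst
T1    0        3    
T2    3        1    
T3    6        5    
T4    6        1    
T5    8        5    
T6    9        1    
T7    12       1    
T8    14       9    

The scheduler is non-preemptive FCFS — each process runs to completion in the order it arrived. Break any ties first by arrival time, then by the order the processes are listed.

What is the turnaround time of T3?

5

Timeline: | T1 0-3 | T2 3-4 | idle 4-6 | T3 6-11 | T4 11-12 | T5 12-17 | T6 17-18 | T7 18-19 | T8 19-28 |
Completion: T1=3  T2=4  T3=11  T4=12  T5=17  T6=18  T7=19  T8=28
Turnaround (C−A): T1=3  T2=1  T3=5  T4=6  T5=9  T6=9  T7=7  T8=14
Turnaround(T3) = completion − arrival = 11 − 6 = 5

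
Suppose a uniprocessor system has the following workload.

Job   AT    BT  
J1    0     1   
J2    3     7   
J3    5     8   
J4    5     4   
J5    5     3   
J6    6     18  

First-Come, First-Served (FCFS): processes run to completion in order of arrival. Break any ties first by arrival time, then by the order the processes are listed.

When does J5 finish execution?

25

Timeline: | J1 0-1 | idle 1-3 | J2 3-10 | J3 10-18 | J4 18-22 | J5 22-25 | J6 25-43 |
Completion: J1=1  J2=10  J3=18  J4=22  J5=25  J6=43
Turnaround (C−A): J1=1  J2=7  J3=13  J4=17  J5=20  J6=37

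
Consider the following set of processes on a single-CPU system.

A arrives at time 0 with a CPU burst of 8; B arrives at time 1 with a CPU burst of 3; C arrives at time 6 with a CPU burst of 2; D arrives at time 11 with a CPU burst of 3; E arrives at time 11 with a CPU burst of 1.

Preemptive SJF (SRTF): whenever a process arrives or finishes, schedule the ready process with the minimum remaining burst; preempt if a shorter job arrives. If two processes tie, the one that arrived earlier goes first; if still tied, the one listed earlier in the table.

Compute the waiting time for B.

0

Gantt: | A 0-1 | B 1-4 | A 4-6 | C 6-8 | A 8-11 | E 11-12 | A 12-14 | D 14-17 |
Completion: A=14  B=4  C=8  D=17  E=12
Turnaround (C−A): A=14  B=3  C=2  D=6  E=1
Waiting(B) = turnaround − burst = 3 − 3 = 0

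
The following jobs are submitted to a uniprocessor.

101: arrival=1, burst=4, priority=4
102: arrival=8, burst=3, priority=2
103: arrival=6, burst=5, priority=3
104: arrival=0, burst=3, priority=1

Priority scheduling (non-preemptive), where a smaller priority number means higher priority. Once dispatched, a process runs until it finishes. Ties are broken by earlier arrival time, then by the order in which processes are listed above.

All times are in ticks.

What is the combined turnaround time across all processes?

Timeline: | 104 0-3 | 101 3-7 | 103 7-12 | 102 12-15 |
Completion: 101=7  102=15  103=12  104=3
Turnaround (C−A): 101=6  102=7  103=6  104=3
Turnaround = completion − arrival: 101=6, 102=7, 103=6, 104=3
Total turnaround = 6 + 7 + 6 + 3 = 22

22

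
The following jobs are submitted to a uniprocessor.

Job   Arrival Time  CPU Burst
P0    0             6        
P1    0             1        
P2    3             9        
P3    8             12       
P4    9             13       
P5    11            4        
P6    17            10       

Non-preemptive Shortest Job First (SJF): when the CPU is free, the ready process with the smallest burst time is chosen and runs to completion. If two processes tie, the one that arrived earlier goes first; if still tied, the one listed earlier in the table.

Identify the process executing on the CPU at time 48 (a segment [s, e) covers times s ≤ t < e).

Timeline: | P1 0-1 | P0 1-7 | P2 7-16 | P5 16-20 | P6 20-30 | P3 30-42 | P4 42-55 |
Completion: P0=7  P1=1  P2=16  P3=42  P4=55  P5=20  P6=30

P4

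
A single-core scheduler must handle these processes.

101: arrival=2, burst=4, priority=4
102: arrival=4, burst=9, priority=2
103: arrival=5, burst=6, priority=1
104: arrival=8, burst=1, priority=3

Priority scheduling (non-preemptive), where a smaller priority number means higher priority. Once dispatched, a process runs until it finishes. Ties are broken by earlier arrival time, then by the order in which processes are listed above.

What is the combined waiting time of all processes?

Timeline: | idle 0-2 | 101 2-6 | 103 6-12 | 102 12-21 | 104 21-22 |
Completion: 101=6  102=21  103=12  104=22
Turnaround (C−A): 101=4  102=17  103=7  104=14
Waiting = turnaround − burst: 101=0, 102=8, 103=1, 104=13
Total waiting = 0 + 8 + 1 + 13 = 22

22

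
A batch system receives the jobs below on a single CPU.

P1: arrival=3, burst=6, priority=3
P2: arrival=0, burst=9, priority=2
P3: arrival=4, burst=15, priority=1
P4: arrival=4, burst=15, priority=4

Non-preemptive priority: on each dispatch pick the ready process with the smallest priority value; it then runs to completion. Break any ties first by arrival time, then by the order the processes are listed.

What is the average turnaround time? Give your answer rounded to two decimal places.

Timeline: | P2 0-9 | P3 9-24 | P1 24-30 | P4 30-45 |
Completion: P1=30  P2=9  P3=24  P4=45
Turnaround (C−A): P1=27  P2=9  P3=20  P4=41
Turnaround times: P1=27, P2=9, P3=20, P4=41
Average turnaround = (27+9+20+41) / 4 = 97/4 = 24.25

24.25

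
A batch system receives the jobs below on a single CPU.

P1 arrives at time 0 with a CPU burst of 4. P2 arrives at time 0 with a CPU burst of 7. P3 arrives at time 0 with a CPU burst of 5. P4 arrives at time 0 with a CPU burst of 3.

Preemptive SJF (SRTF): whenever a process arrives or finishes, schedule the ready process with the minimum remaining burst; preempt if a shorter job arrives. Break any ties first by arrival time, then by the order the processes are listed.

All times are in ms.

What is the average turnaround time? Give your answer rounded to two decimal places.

Gantt: | P4 0-3 | P1 3-7 | P3 7-12 | P2 12-19 |
Completion: P1=7  P2=19  P3=12  P4=3
Turnaround (C−A): P1=7  P2=19  P3=12  P4=3
Turnaround times: P1=7, P2=19, P3=12, P4=3
Average turnaround = (7+19+12+3) / 4 = 41/4 = 10.25

10.25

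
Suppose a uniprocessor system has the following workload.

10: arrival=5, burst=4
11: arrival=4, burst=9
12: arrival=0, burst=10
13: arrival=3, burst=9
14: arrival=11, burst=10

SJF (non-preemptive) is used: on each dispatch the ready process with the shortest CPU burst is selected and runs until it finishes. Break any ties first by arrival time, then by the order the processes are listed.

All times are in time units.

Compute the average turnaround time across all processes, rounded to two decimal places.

19.60

Schedule: | 12 0-10 | 10 10-14 | 13 14-23 | 11 23-32 | 14 32-42 |
Completion: 10=14  11=32  12=10  13=23  14=42
Turnaround times: 10=9, 11=28, 12=10, 13=20, 14=31
Average turnaround = (9+28+10+20+31) / 5 = 98/5 = 19.60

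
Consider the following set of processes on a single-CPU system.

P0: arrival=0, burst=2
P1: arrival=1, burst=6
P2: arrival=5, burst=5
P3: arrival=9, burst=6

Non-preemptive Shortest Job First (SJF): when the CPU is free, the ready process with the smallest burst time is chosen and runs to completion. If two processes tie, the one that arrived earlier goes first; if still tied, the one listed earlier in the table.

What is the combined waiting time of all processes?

8

Timeline: | P0 0-2 | P1 2-8 | P2 8-13 | P3 13-19 |
Completion: P0=2  P1=8  P2=13  P3=19
Waiting = turnaround − burst: P0=0, P1=1, P2=3, P3=4
Total waiting = 0 + 1 + 3 + 4 = 8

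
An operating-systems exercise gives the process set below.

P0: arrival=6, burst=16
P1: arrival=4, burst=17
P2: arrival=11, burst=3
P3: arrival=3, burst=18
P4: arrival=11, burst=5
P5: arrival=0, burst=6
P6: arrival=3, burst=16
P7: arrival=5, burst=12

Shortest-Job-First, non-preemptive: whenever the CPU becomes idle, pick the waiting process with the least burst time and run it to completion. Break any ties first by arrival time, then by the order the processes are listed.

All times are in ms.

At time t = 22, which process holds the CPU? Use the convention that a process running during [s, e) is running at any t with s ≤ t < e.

Gantt: | P5 0-6 | P7 6-18 | P2 18-21 | P4 21-26 | P6 26-42 | P0 42-58 | P1 58-75 | P3 75-93 |
Completion: P0=58  P1=75  P2=21  P3=93  P4=26  P5=6  P6=42  P7=18
Turnaround (C−A): P0=52  P1=71  P2=10  P3=90  P4=15  P5=6  P6=39  P7=13

P4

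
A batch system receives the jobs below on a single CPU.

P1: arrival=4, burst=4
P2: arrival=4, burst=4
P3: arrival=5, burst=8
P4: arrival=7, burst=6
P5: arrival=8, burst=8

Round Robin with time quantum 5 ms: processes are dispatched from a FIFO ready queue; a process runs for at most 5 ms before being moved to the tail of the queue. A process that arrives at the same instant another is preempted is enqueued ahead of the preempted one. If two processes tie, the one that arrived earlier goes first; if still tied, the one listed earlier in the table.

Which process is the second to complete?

P2

Timeline: | idle 0-4 | P1 4-8 | P2 8-12 | P3 12-17 | P4 17-22 | P5 22-27 | P3 27-30 | P4 30-31 | P5 31-34 |
Completion: P1=8  P2=12  P3=30  P4=31  P5=34
Turnaround (C−A): P1=4  P2=8  P3=25  P4=24  P5=26
Finish order: P1 → P2 → P3 → P4 → P5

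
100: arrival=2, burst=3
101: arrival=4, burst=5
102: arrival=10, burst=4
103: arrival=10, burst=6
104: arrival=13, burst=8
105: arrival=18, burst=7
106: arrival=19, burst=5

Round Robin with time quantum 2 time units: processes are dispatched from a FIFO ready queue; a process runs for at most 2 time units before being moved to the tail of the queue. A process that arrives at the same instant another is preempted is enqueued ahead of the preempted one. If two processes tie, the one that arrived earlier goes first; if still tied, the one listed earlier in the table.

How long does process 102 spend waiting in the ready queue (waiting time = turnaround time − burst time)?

Schedule: | idle 0-2 | 100 2-4 | 101 4-6 | 100 6-7 | 101 7-10 | 102 10-12 | 103 12-14 | 102 14-16 | 104 16-18 | 103 18-20 | 105 20-22 | 104 22-24 | 106 24-26 | 103 26-28 | 105 28-30 | 104 30-32 | 106 32-34 | 105 34-36 | 104 36-38 | 106 38-39 | 105 39-40 |
Completion: 100=7  101=10  102=16  103=28  104=38  105=40  106=39
Waiting(102) = turnaround − burst = 6 − 4 = 2

2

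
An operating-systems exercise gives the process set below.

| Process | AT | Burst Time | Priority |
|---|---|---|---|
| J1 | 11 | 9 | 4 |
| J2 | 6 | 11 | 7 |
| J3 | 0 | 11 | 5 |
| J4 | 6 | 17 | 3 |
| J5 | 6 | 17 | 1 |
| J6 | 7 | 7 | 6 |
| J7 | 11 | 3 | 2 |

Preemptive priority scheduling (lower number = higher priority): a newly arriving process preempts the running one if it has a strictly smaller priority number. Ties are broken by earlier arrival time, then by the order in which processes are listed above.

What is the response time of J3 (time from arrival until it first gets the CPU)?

Schedule: | J3 0-6 | J5 6-23 | J7 23-26 | J4 26-43 | J1 43-52 | J3 52-57 | J6 57-64 | J2 64-75 |
Completion: J1=52  J2=75  J3=57  J4=43  J5=23  J6=64  J7=26
Response(J3) = first start − arrival = 0 − 0 = 0

0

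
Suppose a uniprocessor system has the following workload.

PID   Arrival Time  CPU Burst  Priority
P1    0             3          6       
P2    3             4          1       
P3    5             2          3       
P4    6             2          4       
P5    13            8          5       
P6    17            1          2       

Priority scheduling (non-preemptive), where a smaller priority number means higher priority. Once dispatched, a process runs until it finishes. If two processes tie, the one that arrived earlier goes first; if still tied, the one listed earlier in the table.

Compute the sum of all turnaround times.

29

Gantt: | P1 0-3 | P2 3-7 | P3 7-9 | P4 9-11 | idle 11-13 | P5 13-21 | P6 21-22 |
Completion: P1=3  P2=7  P3=9  P4=11  P5=21  P6=22
Turnaround (C−A): P1=3  P2=4  P3=4  P4=5  P5=8  P6=5
Turnaround = completion − arrival: P1=3, P2=4, P3=4, P4=5, P5=8, P6=5
Total turnaround = 3 + 4 + 4 + 5 + 8 + 5 = 29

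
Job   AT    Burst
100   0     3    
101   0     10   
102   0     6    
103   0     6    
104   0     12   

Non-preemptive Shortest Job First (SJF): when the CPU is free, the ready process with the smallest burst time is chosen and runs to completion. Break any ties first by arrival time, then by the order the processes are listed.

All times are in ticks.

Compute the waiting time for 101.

15

Gantt: | 100 0-3 | 102 3-9 | 103 9-15 | 101 15-25 | 104 25-37 |
Completion: 100=3  101=25  102=9  103=15  104=37
Waiting(101) = turnaround − burst = 25 − 10 = 15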